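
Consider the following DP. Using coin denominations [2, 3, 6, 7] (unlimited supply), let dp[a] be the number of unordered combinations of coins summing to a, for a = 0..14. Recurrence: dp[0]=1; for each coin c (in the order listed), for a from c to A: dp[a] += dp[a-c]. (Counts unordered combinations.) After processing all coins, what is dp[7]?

2

after  coin     0     1     2     3     4     5     6     7     8     9    10    11    12    13    14
          2     1     0     1     0     1     0     1     0     1     0     1     0     1     0     1
          3     1     0     1     1     1     1     2     1     2     2     2     2     3     2     3
          6     1     0     1     1     1     1     3     1     3     3     3     3     6     3     6
          7     1     0     1     1     1     1     3     2     3     4     4     4     7     6     8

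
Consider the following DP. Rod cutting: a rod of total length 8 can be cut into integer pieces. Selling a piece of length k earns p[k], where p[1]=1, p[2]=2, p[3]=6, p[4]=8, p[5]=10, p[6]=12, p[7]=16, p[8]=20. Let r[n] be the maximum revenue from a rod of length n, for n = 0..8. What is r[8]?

20

   n    0    1    2    3    4    5    6    7    8
r[n]    0    1    2    6    8   10   12   16   20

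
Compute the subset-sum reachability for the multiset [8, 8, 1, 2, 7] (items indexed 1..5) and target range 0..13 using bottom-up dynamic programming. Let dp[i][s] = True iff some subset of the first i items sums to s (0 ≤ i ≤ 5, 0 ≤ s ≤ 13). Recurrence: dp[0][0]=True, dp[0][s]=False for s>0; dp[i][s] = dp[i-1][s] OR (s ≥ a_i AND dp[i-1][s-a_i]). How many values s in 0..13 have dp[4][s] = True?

8

i\s   0   1   2   3   4   5   6   7   8   9  10  11  12  13
  0   T   F   F   F   F   F   F   F   F   F   F   F   F   F
  1   T   F   F   F   F   F   F   F   T   F   F   F   F   F
  2   T   F   F   F   F   F   F   F   T   F   F   F   F   F
  3   T   T   F   F   F   F   F   F   T   T   F   F   F   F
  4   T   T   T   T   F   F   F   F   T   T   T   T   F   F
  5   T   T   T   T   F   F   F   T   T   T   T   T   F   F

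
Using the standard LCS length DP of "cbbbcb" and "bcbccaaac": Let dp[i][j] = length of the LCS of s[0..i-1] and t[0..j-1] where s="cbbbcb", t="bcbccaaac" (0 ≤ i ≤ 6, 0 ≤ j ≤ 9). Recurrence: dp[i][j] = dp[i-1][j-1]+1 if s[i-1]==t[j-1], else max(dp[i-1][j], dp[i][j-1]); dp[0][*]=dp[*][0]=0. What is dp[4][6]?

2

   ''  b  c  b  c  c  a  a  a  c
''  0  0  0  0  0  0  0  0  0  0
 c  0  0  1  1  1  1  1  1  1  1
 b  0  1  1  2  2  2  2  2  2  2
 b  0  1  1  2  2  2  2  2  2  2
 b  0  1  1  2  2  2  2  2  2  2
 c  0  1  2  2  3  3  3  3  3  3
 b  0  1  2  3  3  3  3  3  3  3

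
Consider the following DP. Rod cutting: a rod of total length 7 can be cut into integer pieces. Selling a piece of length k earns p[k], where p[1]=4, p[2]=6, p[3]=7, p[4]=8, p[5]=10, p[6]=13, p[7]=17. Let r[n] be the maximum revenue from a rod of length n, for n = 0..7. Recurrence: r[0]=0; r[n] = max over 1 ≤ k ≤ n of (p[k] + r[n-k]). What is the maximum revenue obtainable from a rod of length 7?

   n    0    1    2    3    4    5    6    7
r[n]    0    4    8   12   16   20   24   28

28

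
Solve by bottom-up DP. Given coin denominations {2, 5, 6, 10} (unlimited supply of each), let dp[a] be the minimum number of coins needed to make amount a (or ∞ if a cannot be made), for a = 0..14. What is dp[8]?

 a  0  1  2  3  4  5  6  7  8  9 10 11 12 13 14
dp  0  -  1  -  2  1  1  2  2  3  1  2  2  3  3
(- denotes ∞ / unreachable)

2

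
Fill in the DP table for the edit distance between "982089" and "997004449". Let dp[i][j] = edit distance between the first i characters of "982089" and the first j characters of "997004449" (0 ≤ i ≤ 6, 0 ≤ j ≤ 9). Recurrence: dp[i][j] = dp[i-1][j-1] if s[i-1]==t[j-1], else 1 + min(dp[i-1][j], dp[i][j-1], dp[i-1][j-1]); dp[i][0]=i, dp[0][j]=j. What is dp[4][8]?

   ''  9  9  7  0  0  4  4  4  9
''  0  1  2  3  4  5  6  7  8  9
 9  1  0  1  2  3  4  5  6  7  8
 8  2  1  1  2  3  4  5  6  7  8
 2  3  2  2  2  3  4  5  6  7  8
 0  4  3  3  3  2  3  4  5  6  7
 8  5  4  4  4  3  3  4  5  6  7
 9  6  5  4  5  4  4  4  5  6  6

6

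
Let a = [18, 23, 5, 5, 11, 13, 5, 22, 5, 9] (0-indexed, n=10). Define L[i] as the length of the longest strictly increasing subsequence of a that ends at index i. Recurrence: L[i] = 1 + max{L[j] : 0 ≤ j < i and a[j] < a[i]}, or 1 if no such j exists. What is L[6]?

   i    0    1    2    3    4    5    6    7    8    9
a[i]   18   23    5    5   11   13    5   22    5    9
L[i]    1    2    1    1    2    3    1    4    1    2

1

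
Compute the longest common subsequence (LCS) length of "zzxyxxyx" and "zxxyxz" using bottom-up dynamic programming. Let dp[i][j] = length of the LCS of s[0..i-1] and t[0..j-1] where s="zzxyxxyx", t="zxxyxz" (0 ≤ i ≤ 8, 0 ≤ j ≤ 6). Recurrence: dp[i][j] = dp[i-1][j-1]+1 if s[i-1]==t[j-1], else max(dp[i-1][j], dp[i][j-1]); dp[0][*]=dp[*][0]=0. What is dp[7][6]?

   ''  z  x  x  y  x  z
''  0  0  0  0  0  0  0
 z  0  1  1  1  1  1  1
 z  0  1  1  1  1  1  2
 x  0  1  2  2  2  2  2
 y  0  1  2  2  3  3  3
 x  0  1  2  3  3  4  4
 x  0  1  2  3  3  4  4
 y  0  1  2  3  4  4  4
 x  0  1  2  3  4  5  5

4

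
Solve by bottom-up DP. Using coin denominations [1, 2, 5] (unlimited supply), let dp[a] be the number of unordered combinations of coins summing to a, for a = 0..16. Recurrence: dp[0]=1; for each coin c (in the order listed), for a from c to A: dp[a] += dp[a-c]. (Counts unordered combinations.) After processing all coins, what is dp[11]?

after  coin     0     1     2     3     4     5     6     7     8     9    10    11    12    13    14    15    16
          1     1     1     1     1     1     1     1     1     1     1     1     1     1     1     1     1     1
          2     1     1     2     2     3     3     4     4     5     5     6     6     7     7     8     8     9
          5     1     1     2     2     3     4     5     6     7     8    10    11    13    14    16    18    20

11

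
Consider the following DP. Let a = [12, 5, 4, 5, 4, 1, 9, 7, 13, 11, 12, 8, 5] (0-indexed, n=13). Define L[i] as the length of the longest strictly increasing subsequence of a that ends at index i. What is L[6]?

   i    0    1    2    3    4    5    6    7    8    9   10   11   12
a[i]   12    5    4    5    4    1    9    7   13   11   12    8    5
L[i]    1    1    1    2    1    1    3    3    4    4    5    4    2

3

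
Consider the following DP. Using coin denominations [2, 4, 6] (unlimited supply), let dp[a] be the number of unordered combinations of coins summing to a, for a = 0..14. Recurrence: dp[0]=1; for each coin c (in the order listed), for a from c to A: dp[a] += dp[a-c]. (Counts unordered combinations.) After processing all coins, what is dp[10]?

after  coin     0     1     2     3     4     5     6     7     8     9    10    11    12    13    14
          2     1     0     1     0     1     0     1     0     1     0     1     0     1     0     1
          4     1     0     1     0     2     0     2     0     3     0     3     0     4     0     4
          6     1     0     1     0     2     0     3     0     4     0     5     0     7     0     8

5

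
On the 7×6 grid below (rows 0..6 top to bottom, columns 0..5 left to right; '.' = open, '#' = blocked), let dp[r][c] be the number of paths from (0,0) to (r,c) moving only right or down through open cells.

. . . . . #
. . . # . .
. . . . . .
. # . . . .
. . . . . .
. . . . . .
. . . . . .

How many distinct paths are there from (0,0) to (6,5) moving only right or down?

237

r\c   0   1   2   3   4   5
  0   1   1   1   1   1   0
  1   1   2   3   0   1   1
  2   1   3   6   6   7   8
  3   1   0   6  12  19  27
  4   1   1   7  19  38  65
  5   1   2   9  28  66 131
  6   1   3  12  40 106 237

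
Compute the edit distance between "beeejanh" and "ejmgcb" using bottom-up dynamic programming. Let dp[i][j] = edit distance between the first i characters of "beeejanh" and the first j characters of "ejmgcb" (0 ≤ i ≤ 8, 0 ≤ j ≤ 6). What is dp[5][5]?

   ''  e  j  m  g  c  b
''  0  1  2  3  4  5  6
 b  1  1  2  3  4  5  5
 e  2  1  2  3  4  5  6
 e  3  2  2  3  4  5  6
 e  4  3  3  3  4  5  6
 j  5  4  3  4  4  5  6
 a  6  5  4  4  5  5  6
 n  7  6  5  5  5  6  6
 h  8  7  6  6  6  6  7

5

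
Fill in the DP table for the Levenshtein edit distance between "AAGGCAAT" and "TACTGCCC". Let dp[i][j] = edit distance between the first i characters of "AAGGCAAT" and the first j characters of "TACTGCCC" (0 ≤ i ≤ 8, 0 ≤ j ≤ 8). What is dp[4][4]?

3

   ''  T  A  C  T  G  C  C  C
''  0  1  2  3  4  5  6  7  8
 A  1  1  1  2  3  4  5  6  7
 A  2  2  1  2  3  4  5  6  7
 G  3  3  2  2  3  3  4  5  6
 G  4  4  3  3  3  3  4  5  6
 C  5  5  4  3  4  4  3  4  5
 A  6  6  5  4  4  5  4  4  5
 A  7  7  6  5  5  5  5  5  5
 T  8  7  7  6  5  6  6  6  6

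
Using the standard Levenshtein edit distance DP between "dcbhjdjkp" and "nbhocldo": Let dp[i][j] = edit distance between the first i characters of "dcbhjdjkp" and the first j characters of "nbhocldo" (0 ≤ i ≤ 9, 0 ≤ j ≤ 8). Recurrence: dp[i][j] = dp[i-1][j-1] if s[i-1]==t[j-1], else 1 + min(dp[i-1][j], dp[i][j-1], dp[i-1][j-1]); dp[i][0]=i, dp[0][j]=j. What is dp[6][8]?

6

   ''  n  b  h  o  c  l  d  o
''  0  1  2  3  4  5  6  7  8
 d  1  1  2  3  4  5  6  6  7
 c  2  2  2  3  4  4  5  6  7
 b  3  3  2  3  4  5  5  6  7
 h  4  4  3  2  3  4  5  6  7
 j  5  5  4  3  3  4  5  6  7
 d  6  6  5  4  4  4  5  5  6
 j  7  7  6  5  5  5  5  6  6
 k  8  8  7  6  6  6  6  6  7
 p  9  9  8  7  7  7  7  7  7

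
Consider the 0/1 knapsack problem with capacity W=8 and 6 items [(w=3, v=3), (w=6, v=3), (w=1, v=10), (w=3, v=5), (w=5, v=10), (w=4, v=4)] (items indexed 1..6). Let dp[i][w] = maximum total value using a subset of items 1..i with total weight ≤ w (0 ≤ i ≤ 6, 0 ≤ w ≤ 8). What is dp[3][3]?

10

i\w   0   1   2   3   4   5   6   7   8
  0   0   0   0   0   0   0   0   0   0
  1   0   0   0   3   3   3   3   3   3
  2   0   0   0   3   3   3   3   3   3
  3   0  10  10  10  13  13  13  13  13
  4   0  10  10  10  15  15  15  18  18
  5   0  10  10  10  15  15  20  20  20
  6   0  10  10  10  15  15  20  20  20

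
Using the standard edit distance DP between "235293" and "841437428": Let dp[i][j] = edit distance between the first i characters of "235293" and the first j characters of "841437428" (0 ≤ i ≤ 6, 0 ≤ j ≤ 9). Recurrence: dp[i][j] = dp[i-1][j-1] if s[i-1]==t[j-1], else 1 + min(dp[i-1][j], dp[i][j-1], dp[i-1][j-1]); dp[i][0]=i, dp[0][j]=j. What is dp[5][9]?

   ''  8  4  1  4  3  7  4  2  8
''  0  1  2  3  4  5  6  7  8  9
 2  1  1  2  3  4  5  6  7  7  8
 3  2  2  2  3  4  4  5  6  7  8
 5  3  3  3  3  4  5  5  6  7  8
 2  4  4  4  4  4  5  6  6  6  7
 9  5  5  5  5  5  5  6  7  7  7
 3  6  6  6  6  6  5  6  7  8  8

7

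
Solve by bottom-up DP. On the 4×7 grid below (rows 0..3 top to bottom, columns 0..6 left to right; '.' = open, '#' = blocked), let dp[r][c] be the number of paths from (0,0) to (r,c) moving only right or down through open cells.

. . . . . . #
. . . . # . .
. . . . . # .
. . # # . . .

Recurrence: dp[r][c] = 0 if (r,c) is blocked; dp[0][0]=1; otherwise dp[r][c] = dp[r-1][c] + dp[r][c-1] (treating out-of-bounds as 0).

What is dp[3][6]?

11

r\c   0   1   2   3   4   5   6
  0   1   1   1   1   1   1   0
  1   1   2   3   4   0   1   1
  2   1   3   6  10  10   0   1
  3   1   4   0   0  10  10  11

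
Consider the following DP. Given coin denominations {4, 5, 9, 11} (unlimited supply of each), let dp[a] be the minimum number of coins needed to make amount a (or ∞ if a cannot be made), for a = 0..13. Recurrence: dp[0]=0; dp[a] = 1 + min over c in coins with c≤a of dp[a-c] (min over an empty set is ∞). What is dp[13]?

2

 a  0  1  2  3  4  5  6  7  8  9 10 11 12 13
dp  0  -  -  -  1  1  -  -  2  1  2  1  3  2
(- denotes ∞ / unreachable)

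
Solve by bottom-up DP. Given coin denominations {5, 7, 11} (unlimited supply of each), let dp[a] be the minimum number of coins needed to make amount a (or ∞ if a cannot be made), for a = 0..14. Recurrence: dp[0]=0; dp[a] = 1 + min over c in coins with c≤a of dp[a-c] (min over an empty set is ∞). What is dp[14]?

 a  0  1  2  3  4  5  6  7  8  9 10 11 12 13 14
dp  0  -  -  -  -  1  -  1  -  -  2  1  2  -  2
(- denotes ∞ / unreachable)

2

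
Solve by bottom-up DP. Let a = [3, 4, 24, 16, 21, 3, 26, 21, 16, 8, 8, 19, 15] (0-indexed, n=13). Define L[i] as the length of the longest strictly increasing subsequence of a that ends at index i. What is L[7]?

   i    0    1    2    3    4    5    6    7    8    9   10   11   12
a[i]    3    4   24   16   21    3   26   21   16    8    8   19   15
L[i]    1    2    3    3    4    1    5    4    3    3    3    4    4

4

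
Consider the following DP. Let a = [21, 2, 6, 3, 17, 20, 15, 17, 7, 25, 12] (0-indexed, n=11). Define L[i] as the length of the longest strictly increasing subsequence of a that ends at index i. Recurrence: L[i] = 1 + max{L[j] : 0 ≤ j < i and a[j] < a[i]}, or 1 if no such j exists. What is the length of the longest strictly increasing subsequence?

   i    0    1    2    3    4    5    6    7    8    9   10
a[i]   21    2    6    3   17   20   15   17    7   25   12
L[i]    1    1    2    2    3    4    3    4    3    5    4

5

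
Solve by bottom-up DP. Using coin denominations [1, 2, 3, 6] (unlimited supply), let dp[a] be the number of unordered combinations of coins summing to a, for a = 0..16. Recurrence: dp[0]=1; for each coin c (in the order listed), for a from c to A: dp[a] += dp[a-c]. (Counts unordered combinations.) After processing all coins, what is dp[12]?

27

after  coin     0     1     2     3     4     5     6     7     8     9    10    11    12    13    14    15    16
          1     1     1     1     1     1     1     1     1     1     1     1     1     1     1     1     1     1
          2     1     1     2     2     3     3     4     4     5     5     6     6     7     7     8     8     9
          3     1     1     2     3     4     5     7     8    10    12    14    16    19    21    24    27    30
          6     1     1     2     3     4     5     8     9    12    15    18    21    27    30    36    42    48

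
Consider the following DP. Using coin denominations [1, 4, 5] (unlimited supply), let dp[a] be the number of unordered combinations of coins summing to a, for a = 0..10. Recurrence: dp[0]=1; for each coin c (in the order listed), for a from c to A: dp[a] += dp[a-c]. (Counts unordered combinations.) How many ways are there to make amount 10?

6

after  coin     0     1     2     3     4     5     6     7     8     9    10
          1     1     1     1     1     1     1     1     1     1     1     1
          4     1     1     1     1     2     2     2     2     3     3     3
          5     1     1     1     1     2     3     3     3     4     5     6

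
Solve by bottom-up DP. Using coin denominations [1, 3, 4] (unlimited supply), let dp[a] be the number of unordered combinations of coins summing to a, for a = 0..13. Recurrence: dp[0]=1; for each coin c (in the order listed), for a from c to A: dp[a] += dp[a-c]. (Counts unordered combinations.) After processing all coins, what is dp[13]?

12

after  coin     0     1     2     3     4     5     6     7     8     9    10    11    12    13
          1     1     1     1     1     1     1     1     1     1     1     1     1     1     1
          3     1     1     1     2     2     2     3     3     3     4     4     4     5     5
          4     1     1     1     2     3     3     4     5     6     7     8     9    11    12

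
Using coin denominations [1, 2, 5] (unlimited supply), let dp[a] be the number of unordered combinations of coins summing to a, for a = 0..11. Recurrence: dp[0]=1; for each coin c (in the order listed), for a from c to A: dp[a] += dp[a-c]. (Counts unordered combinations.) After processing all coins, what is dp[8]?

after  coin     0     1     2     3     4     5     6     7     8     9    10    11
          1     1     1     1     1     1     1     1     1     1     1     1     1
          2     1     1     2     2     3     3     4     4     5     5     6     6
          5     1     1     2     2     3     4     5     6     7     8    10    11

7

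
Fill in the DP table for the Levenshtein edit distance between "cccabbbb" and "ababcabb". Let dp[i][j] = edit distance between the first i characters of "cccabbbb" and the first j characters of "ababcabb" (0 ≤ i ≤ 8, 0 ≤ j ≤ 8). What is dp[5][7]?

   ''  a  b  a  b  c  a  b  b
''  0  1  2  3  4  5  6  7  8
 c  1  1  2  3  4  4  5  6  7
 c  2  2  2  3  4  4  5  6  7
 c  3  3  3  3  4  4  5  6  7
 a  4  3  4  3  4  5  4  5  6
 b  5  4  3  4  3  4  5  4  5
 b  6  5  4  4  4  4  5  5  4
 b  7  6  5  5  4  5  5  5  5
 b  8  7  6  6  5  5  6  5  5

4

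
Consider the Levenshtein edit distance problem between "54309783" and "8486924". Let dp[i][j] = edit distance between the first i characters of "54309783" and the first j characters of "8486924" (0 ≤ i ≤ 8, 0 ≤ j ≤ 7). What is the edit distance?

6

   ''  8  4  8  6  9  2  4
''  0  1  2  3  4  5  6  7
 5  1  1  2  3  4  5  6  7
 4  2  2  1  2  3  4  5  6
 3  3  3  2  2  3  4  5  6
 0  4  4  3  3  3  4  5  6
 9  5  5  4  4  4  3  4  5
 7  6  6  5  5  5  4  4  5
 8  7  6  6  5  6  5  5  5
 3  8  7  7  6  6  6  6  6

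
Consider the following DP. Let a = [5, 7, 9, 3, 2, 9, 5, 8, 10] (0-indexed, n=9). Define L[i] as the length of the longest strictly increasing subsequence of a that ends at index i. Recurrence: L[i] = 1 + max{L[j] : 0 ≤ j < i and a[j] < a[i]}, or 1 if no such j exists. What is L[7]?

3

   i    0    1    2    3    4    5    6    7    8
a[i]    5    7    9    3    2    9    5    8   10
L[i]    1    2    3    1    1    3    2    3    4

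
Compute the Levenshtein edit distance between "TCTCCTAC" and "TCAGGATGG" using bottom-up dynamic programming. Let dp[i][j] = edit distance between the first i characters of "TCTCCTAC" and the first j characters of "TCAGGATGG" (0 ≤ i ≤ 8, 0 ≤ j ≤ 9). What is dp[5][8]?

6

   ''  T  C  A  G  G  A  T  G  G
''  0  1  2  3  4  5  6  7  8  9
 T  1  0  1  2  3  4  5  6  7  8
 C  2  1  0  1  2  3  4  5  6  7
 T  3  2  1  1  2  3  4  4  5  6
 C  4  3  2  2  2  3  4  5  5  6
 C  5  4  3  3  3  3  4  5  6  6
 T  6  5  4  4  4  4  4  4  5  6
 A  7  6  5  4  5  5  4  5  5  6
 C  8  7  6  5  5  6  5  5  6  6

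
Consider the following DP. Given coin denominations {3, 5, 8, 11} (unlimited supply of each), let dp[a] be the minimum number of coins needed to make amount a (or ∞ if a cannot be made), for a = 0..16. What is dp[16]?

2

 a  0  1  2  3  4  5  6  7  8  9 10 11 12 13 14 15 16
dp  0  -  -  1  -  1  2  -  1  3  2  1  4  2  2  3  2
(- denotes ∞ / unreachable)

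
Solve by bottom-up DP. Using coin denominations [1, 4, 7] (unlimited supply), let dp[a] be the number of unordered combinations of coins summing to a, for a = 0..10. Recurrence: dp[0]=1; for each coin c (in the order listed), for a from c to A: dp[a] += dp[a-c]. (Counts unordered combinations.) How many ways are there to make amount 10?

after  coin     0     1     2     3     4     5     6     7     8     9    10
          1     1     1     1     1     1     1     1     1     1     1     1
          4     1     1     1     1     2     2     2     2     3     3     3
          7     1     1     1     1     2     2     2     3     4     4     4

4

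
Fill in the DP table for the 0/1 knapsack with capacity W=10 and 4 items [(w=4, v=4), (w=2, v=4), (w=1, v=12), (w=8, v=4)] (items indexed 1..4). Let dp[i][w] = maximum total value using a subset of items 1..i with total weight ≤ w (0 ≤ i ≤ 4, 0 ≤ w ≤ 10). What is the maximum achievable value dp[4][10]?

20

i\w   0   1   2   3   4   5   6   7   8   9  10
  0   0   0   0   0   0   0   0   0   0   0   0
  1   0   0   0   0   4   4   4   4   4   4   4
  2   0   0   4   4   4   4   8   8   8   8   8
  3   0  12  12  16  16  16  16  20  20  20  20
  4   0  12  12  16  16  16  16  20  20  20  20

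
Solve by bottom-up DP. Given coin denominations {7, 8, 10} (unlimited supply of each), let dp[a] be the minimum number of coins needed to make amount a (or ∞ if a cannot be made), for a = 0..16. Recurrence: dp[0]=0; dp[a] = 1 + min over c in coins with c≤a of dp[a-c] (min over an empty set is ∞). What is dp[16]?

 a  0  1  2  3  4  5  6  7  8  9 10 11 12 13 14 15 16
dp  0  -  -  -  -  -  -  1  1  -  1  -  -  -  2  2  2
(- denotes ∞ / unreachable)

2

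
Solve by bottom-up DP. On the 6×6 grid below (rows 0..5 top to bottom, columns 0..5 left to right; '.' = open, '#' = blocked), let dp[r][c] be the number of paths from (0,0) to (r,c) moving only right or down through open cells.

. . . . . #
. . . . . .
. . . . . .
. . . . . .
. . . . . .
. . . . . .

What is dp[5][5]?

251

r\c   0   1   2   3   4   5
  0   1   1   1   1   1   0
  1   1   2   3   4   5   5
  2   1   3   6  10  15  20
  3   1   4  10  20  35  55
  4   1   5  15  35  70 125
  5   1   6  21  56 126 251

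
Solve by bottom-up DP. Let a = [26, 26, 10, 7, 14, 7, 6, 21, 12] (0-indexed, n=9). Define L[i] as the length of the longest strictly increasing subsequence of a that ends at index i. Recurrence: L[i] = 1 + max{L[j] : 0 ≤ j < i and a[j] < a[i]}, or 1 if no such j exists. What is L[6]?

   i    0    1    2    3    4    5    6    7    8
a[i]   26   26   10    7   14    7    6   21   12
L[i]    1    1    1    1    2    1    1    3    2

1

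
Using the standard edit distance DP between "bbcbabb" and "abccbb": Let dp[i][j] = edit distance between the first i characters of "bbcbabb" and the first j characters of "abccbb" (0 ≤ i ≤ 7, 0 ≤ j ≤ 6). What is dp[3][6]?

4

   ''  a  b  c  c  b  b
''  0  1  2  3  4  5  6
 b  1  1  1  2  3  4  5
 b  2  2  1  2  3  3  4
 c  3  3  2  1  2  3  4
 b  4  4  3  2  2  2  3
 a  5  4  4  3  3  3  3
 b  6  5  4  4  4  3  3
 b  7  6  5  5  5  4  3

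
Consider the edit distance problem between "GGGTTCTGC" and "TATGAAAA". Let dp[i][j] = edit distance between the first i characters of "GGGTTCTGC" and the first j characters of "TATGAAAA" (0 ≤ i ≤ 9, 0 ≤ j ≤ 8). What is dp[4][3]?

   ''  T  A  T  G  A  A  A  A
''  0  1  2  3  4  5  6  7  8
 G  1  1  2  3  3  4  5  6  7
 G  2  2  2  3  3  4  5  6  7
 G  3  3  3  3  3  4  5  6  7
 T  4  3  4  3  4  4  5  6  7
 T  5  4  4  4  4  5  5  6  7
 C  6  5  5  5  5  5  6  6  7
 T  7  6  6  5  6  6  6  7  7
 G  8  7  7  6  5  6  7  7  8
 C  9  8  8  7  6  6  7  8  8

3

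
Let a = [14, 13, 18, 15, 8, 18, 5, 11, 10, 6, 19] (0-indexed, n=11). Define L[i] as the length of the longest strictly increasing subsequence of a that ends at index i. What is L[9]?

2

   i    0    1    2    3    4    5    6    7    8    9   10
a[i]   14   13   18   15    8   18    5   11   10    6   19
L[i]    1    1    2    2    1    3    1    2    2    2    4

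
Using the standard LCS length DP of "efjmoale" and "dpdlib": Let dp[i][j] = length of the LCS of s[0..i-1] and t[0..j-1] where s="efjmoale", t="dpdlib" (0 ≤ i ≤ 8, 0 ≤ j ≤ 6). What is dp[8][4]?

1

   ''  d  p  d  l  i  b
''  0  0  0  0  0  0  0
 e  0  0  0  0  0  0  0
 f  0  0  0  0  0  0  0
 j  0  0  0  0  0  0  0
 m  0  0  0  0  0  0  0
 o  0  0  0  0  0  0  0
 a  0  0  0  0  0  0  0
 l  0  0  0  0  1  1  1
 e  0  0  0  0  1  1  1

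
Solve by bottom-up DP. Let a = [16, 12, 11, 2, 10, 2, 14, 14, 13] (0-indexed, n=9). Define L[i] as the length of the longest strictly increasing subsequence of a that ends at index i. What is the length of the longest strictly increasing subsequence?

   i    0    1    2    3    4    5    6    7    8
a[i]   16   12   11    2   10    2   14   14   13
L[i]    1    1    1    1    2    1    3    3    3

3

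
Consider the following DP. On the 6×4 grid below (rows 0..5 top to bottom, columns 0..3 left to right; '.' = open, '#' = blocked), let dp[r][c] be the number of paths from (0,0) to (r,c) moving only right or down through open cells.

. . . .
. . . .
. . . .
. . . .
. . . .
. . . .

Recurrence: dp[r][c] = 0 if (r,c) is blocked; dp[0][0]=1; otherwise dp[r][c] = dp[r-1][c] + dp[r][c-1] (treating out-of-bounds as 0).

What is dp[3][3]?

r\c   0   1   2   3
  0   1   1   1   1
  1   1   2   3   4
  2   1   3   6  10
  3   1   4  10  20
  4   1   5  15  35
  5   1   6  21  56

20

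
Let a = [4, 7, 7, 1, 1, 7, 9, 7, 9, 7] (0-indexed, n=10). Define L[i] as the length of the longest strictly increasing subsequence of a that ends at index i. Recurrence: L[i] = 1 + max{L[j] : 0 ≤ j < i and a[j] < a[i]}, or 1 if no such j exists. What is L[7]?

2

   i    0    1    2    3    4    5    6    7    8    9
a[i]    4    7    7    1    1    7    9    7    9    7
L[i]    1    2    2    1    1    2    3    2    3    2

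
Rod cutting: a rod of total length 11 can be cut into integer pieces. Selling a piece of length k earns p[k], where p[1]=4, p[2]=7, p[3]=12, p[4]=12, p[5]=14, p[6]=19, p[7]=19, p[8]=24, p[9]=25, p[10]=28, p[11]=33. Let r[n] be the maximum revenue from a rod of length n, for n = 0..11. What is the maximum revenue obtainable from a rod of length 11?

   n    0    1    2    3    4    5    6    7    8    9   10   11
r[n]    0    4    8   12   16   20   24   28   32   36   40   44

44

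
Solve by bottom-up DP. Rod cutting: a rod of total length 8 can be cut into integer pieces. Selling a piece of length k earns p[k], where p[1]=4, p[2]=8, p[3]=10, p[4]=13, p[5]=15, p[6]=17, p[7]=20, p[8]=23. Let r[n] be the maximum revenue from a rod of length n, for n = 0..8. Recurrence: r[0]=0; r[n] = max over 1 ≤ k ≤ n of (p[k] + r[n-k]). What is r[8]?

   n    0    1    2    3    4    5    6    7    8
r[n]    0    4    8   12   16   20   24   28   32

32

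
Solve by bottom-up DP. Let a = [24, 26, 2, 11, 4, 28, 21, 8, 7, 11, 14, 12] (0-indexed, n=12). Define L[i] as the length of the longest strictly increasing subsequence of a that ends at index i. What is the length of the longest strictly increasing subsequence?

   i    0    1    2    3    4    5    6    7    8    9   10   11
a[i]   24   26    2   11    4   28   21    8    7   11   14   12
L[i]    1    2    1    2    2    3    3    3    3    4    5    5

5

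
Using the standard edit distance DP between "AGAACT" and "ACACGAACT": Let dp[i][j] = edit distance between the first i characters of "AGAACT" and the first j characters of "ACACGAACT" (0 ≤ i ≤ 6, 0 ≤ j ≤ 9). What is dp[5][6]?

   ''  A  C  A  C  G  A  A  C  T
''  0  1  2  3  4  5  6  7  8  9
 A  1  0  1  2  3  4  5  6  7  8
 G  2  1  1  2  3  3  4  5  6  7
 A  3  2  2  1  2  3  3  4  5  6
 A  4  3  3  2  2  3  3  3  4  5
 C  5  4  3  3  2  3  4  4  3  4
 T  6  5  4  4  3  3  4  5  4  3

4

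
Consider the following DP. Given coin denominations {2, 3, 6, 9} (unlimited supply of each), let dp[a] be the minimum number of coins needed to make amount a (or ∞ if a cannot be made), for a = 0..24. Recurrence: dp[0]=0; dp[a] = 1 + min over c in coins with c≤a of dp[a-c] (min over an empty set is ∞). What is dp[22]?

4

 a  0  1  2  3  4  5  6  7  8  9 10 11 12 13 14 15 16 17 18 19 20 21 22 23 24
dp  0  -  1  1  2  2  1  3  2  1  3  2  2  3  3  2  4  3  2  4  3  3  4  4  3
(- denotes ∞ / unreachable)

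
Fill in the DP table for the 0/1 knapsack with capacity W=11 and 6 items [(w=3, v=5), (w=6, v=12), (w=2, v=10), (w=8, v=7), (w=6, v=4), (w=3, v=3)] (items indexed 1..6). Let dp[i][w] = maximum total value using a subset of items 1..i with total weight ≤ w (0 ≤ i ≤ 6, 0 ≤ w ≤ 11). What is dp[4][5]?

15

i\w   0   1   2   3   4   5   6   7   8   9  10  11
  0   0   0   0   0   0   0   0   0   0   0   0   0
  1   0   0   0   5   5   5   5   5   5   5   5   5
  2   0   0   0   5   5   5  12  12  12  17  17  17
  3   0   0  10  10  10  15  15  15  22  22  22  27
  4   0   0  10  10  10  15  15  15  22  22  22  27
  5   0   0  10  10  10  15  15  15  22  22  22  27
  6   0   0  10  10  10  15  15  15  22  22  22  27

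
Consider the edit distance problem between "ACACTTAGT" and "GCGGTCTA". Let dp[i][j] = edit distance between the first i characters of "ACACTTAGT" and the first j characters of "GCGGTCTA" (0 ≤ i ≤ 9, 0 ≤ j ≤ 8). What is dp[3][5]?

   ''  G  C  G  G  T  C  T  A
''  0  1  2  3  4  5  6  7  8
 A  1  1  2  3  4  5  6  7  7
 C  2  2  1  2  3  4  5  6  7
 A  3  3  2  2  3  4  5  6  6
 C  4  4  3  3  3  4  4  5  6
 T  5  5  4  4  4  3  4  4  5
 T  6  6  5  5  5  4  4  4  5
 A  7  7  6  6  6  5  5  5  4
 G  8  7  7  6  6  6  6  6  5
 T  9  8  8  7  7  6  7  6  6

4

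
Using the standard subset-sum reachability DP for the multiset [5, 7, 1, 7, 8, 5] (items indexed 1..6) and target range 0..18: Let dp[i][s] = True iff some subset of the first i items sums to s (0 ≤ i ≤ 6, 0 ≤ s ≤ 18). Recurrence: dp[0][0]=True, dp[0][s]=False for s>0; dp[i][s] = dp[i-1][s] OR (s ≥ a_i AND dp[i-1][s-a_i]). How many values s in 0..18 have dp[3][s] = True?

i\s   0   1   2   3   4   5   6   7   8   9  10  11  12  13  14  15  16  17  18
  0   T   F   F   F   F   F   F   F   F   F   F   F   F   F   F   F   F   F   F
  1   T   F   F   F   F   T   F   F   F   F   F   F   F   F   F   F   F   F   F
  2   T   F   F   F   F   T   F   T   F   F   F   F   T   F   F   F   F   F   F
  3   T   T   F   F   F   T   T   T   T   F   F   F   T   T   F   F   F   F   F
  4   T   T   F   F   F   T   T   T   T   F   F   F   T   T   T   T   F   F   F
  5   T   T   F   F   F   T   T   T   T   T   F   F   T   T   T   T   T   F   F
  6   T   T   F   F   F   T   T   T   T   T   T   T   T   T   T   T   T   T   T

8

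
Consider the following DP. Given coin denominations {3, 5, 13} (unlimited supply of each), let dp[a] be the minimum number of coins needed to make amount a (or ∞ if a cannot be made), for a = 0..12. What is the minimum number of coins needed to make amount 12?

4

 a  0  1  2  3  4  5  6  7  8  9 10 11 12
dp  0  -  -  1  -  1  2  -  2  3  2  3  4
(- denotes ∞ / unreachable)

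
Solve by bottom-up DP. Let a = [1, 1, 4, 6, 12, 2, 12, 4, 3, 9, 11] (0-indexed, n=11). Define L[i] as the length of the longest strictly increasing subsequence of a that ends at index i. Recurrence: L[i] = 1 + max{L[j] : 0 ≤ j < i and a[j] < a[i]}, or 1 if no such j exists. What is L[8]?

   i    0    1    2    3    4    5    6    7    8    9   10
a[i]    1    1    4    6   12    2   12    4    3    9   11
L[i]    1    1    2    3    4    2    4    3    3    4    5

3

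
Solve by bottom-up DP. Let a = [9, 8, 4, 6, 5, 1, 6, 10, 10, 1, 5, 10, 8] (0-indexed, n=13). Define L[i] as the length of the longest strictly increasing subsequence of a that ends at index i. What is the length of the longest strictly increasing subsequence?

4

   i    0    1    2    3    4    5    6    7    8    9   10   11   12
a[i]    9    8    4    6    5    1    6   10   10    1    5   10    8
L[i]    1    1    1    2    2    1    3    4    4    1    2    4    4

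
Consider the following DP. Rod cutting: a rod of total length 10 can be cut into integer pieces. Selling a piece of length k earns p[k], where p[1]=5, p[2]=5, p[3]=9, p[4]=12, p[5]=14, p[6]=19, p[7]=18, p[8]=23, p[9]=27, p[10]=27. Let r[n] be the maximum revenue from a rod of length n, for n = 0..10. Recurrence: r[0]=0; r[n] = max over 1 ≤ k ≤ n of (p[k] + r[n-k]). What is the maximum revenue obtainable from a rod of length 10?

   n    0    1    2    3    4    5    6    7    8    9   10
r[n]    0    5   10   15   20   25   30   35   40   45   50

50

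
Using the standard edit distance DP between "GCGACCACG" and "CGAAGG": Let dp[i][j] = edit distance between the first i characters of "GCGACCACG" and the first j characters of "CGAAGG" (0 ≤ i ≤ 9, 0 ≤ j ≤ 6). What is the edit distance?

   ''  C  G  A  A  G  G
''  0  1  2  3  4  5  6
 G  1  1  1  2  3  4  5
 C  2  1  2  2  3  4  5
 G  3  2  1  2  3  3  4
 A  4  3  2  1  2  3  4
 C  5  4  3  2  2  3  4
 C  6  5  4  3  3  3  4
 A  7  6  5  4  3  4  4
 C  8  7  6  5  4  4  5
 G  9  8  7  6  5  4  4

4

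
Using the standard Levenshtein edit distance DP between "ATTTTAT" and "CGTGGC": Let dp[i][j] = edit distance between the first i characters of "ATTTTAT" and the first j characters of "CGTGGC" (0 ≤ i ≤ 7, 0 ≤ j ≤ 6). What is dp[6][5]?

   ''  C  G  T  G  G  C
''  0  1  2  3  4  5  6
 A  1  1  2  3  4  5  6
 T  2  2  2  2  3  4  5
 T  3  3  3  2  3  4  5
 T  4  4  4  3  3  4  5
 T  5  5  5  4  4  4  5
 A  6  6  6  5  5  5  5
 T  7  7  7  6  6  6  6

5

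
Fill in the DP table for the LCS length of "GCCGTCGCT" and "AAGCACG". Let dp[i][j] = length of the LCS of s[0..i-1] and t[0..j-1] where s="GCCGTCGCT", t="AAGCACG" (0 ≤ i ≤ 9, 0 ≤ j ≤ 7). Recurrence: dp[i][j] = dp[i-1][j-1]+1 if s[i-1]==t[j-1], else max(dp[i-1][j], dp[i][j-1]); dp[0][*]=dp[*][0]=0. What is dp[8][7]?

   ''  A  A  G  C  A  C  G
''  0  0  0  0  0  0  0  0
 G  0  0  0  1  1  1  1  1
 C  0  0  0  1  2  2  2  2
 C  0  0  0  1  2  2  3  3
 G  0  0  0  1  2  2  3  4
 T  0  0  0  1  2  2  3  4
 C  0  0  0  1  2  2  3  4
 G  0  0  0  1  2  2  3  4
 C  0  0  0  1  2  2  3  4
 T  0  0  0  1  2  2  3  4

4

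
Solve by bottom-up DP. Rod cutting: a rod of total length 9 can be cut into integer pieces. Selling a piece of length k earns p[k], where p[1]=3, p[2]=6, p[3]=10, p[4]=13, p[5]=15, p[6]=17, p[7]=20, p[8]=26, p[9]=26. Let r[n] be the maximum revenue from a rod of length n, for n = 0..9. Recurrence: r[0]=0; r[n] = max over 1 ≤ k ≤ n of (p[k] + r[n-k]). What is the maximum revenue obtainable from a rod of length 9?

   n    0    1    2    3    4    5    6    7    8    9
r[n]    0    3    6   10   13   16   20   23   26   30

30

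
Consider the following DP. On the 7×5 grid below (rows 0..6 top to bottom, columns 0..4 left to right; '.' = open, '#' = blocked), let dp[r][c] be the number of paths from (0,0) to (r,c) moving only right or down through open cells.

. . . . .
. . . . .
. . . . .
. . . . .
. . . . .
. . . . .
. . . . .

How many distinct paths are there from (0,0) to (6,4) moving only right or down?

210

r\c   0   1   2   3   4
  0   1   1   1   1   1
  1   1   2   3   4   5
  2   1   3   6  10  15
  3   1   4  10  20  35
  4   1   5  15  35  70
  5   1   6  21  56 126
  6   1   7  28  84 210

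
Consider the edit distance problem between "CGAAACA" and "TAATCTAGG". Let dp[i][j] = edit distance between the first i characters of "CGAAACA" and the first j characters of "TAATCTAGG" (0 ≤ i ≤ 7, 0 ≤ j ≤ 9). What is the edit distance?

6

   ''  T  A  A  T  C  T  A  G  G
''  0  1  2  3  4  5  6  7  8  9
 C  1  1  2  3  4  4  5  6  7  8
 G  2  2  2  3  4  5  5  6  6  7
 A  3  3  2  2  3  4  5  5  6  7
 A  4  4  3  2  3  4  5  5  6  7
 A  5  5  4  3  3  4  5  5  6  7
 C  6  6  5  4  4  3  4  5  6  7
 A  7  7  6  5  5  4  4  4  5  6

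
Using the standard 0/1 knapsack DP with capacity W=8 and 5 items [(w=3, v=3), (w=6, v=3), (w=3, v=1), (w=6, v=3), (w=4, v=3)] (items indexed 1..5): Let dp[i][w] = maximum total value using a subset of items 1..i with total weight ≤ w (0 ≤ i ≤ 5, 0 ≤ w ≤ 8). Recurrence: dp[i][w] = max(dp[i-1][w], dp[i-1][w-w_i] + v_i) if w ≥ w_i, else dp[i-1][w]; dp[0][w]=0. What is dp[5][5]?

3

i\w   0   1   2   3   4   5   6   7   8
  0   0   0   0   0   0   0   0   0   0
  1   0   0   0   3   3   3   3   3   3
  2   0   0   0   3   3   3   3   3   3
  3   0   0   0   3   3   3   4   4   4
  4   0   0   0   3   3   3   4   4   4
  5   0   0   0   3   3   3   4   6   6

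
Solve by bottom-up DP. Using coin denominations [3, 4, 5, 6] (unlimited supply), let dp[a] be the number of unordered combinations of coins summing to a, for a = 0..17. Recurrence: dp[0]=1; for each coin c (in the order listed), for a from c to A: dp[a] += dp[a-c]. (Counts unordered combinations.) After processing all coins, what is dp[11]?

3

after  coin     0     1     2     3     4     5     6     7     8     9    10    11    12    13    14    15    16    17
          3     1     0     0     1     0     0     1     0     0     1     0     0     1     0     0     1     0     0
          4     1     0     0     1     1     0     1     1     1     1     1     1     2     1     1     2     2     1
          5     1     0     0     1     1     1     1     1     2     2     2     2     3     3     3     4     4     4
          6     1     0     0     1     1     1     2     1     2     3     3     3     5     4     5     7     7     7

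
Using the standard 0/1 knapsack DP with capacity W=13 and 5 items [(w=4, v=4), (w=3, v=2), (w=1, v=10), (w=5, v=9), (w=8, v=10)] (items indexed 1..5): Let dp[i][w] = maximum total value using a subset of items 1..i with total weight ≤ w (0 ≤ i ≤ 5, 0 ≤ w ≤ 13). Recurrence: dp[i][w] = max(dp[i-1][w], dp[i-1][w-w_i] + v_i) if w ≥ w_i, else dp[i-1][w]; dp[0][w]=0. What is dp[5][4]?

12

i\w   0   1   2   3   4   5   6   7   8   9  10  11  12  13
  0   0   0   0   0   0   0   0   0   0   0   0   0   0   0
  1   0   0   0   0   4   4   4   4   4   4   4   4   4   4
  2   0   0   0   2   4   4   4   6   6   6   6   6   6   6
  3   0  10  10  10  12  14  14  14  16  16  16  16  16  16
  4   0  10  10  10  12  14  19  19  19  21  23  23  23  25
  5   0  10  10  10  12  14  19  19  19  21  23  23  23  25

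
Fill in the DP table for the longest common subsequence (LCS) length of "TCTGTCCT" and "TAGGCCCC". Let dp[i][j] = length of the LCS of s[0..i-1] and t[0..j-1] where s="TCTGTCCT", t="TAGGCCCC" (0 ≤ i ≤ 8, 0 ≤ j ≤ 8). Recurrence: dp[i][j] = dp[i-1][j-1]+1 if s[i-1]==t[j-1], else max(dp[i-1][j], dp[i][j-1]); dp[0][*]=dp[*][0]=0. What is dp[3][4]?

   ''  T  A  G  G  C  C  C  C
''  0  0  0  0  0  0  0  0  0
 T  0  1  1  1  1  1  1  1  1
 C  0  1  1  1  1  2  2  2  2
 T  0  1  1  1  1  2  2  2  2
 G  0  1  1  2  2  2  2  2  2
 T  0  1  1  2  2  2  2  2  2
 C  0  1  1  2  2  3  3  3  3
 C  0  1  1  2  2  3  4  4  4
 T  0  1  1  2  2  3  4  4  4

1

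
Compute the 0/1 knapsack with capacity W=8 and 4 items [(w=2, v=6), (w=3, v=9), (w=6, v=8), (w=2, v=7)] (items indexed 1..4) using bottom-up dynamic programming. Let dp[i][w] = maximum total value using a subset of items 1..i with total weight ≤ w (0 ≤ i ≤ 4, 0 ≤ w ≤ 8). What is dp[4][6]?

i\w   0   1   2   3   4   5   6   7   8
  0   0   0   0   0   0   0   0   0   0
  1   0   0   6   6   6   6   6   6   6
  2   0   0   6   9   9  15  15  15  15
  3   0   0   6   9   9  15  15  15  15
  4   0   0   7   9  13  16  16  22  22

16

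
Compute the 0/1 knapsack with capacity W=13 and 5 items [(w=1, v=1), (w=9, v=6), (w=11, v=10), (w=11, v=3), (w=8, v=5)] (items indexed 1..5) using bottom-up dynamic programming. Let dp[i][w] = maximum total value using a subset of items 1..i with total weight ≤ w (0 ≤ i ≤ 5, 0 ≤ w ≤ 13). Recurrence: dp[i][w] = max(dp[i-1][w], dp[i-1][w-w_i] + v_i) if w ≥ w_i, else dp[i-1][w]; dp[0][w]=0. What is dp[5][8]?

5

i\w   0   1   2   3   4   5   6   7   8   9  10  11  12  13
  0   0   0   0   0   0   0   0   0   0   0   0   0   0   0
  1   0   1   1   1   1   1   1   1   1   1   1   1   1   1
  2   0   1   1   1   1   1   1   1   1   6   7   7   7   7
  3   0   1   1   1   1   1   1   1   1   6   7  10  11  11
  4   0   1   1   1   1   1   1   1   1   6   7  10  11  11
  5   0   1   1   1   1   1   1   1   5   6   7  10  11  11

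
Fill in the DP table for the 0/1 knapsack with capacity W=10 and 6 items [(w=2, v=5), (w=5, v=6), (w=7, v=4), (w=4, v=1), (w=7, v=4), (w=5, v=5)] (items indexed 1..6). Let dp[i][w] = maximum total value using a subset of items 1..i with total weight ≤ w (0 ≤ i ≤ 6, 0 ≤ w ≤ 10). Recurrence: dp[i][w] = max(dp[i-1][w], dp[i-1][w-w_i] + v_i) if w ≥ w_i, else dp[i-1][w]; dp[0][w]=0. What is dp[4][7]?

i\w   0   1   2   3   4   5   6   7   8   9  10
  0   0   0   0   0   0   0   0   0   0   0   0
  1   0   0   5   5   5   5   5   5   5   5   5
  2   0   0   5   5   5   6   6  11  11  11  11
  3   0   0   5   5   5   6   6  11  11  11  11
  4   0   0   5   5   5   6   6  11  11  11  11
  5   0   0   5   5   5   6   6  11  11  11  11
  6   0   0   5   5   5   6   6  11  11  11  11

11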